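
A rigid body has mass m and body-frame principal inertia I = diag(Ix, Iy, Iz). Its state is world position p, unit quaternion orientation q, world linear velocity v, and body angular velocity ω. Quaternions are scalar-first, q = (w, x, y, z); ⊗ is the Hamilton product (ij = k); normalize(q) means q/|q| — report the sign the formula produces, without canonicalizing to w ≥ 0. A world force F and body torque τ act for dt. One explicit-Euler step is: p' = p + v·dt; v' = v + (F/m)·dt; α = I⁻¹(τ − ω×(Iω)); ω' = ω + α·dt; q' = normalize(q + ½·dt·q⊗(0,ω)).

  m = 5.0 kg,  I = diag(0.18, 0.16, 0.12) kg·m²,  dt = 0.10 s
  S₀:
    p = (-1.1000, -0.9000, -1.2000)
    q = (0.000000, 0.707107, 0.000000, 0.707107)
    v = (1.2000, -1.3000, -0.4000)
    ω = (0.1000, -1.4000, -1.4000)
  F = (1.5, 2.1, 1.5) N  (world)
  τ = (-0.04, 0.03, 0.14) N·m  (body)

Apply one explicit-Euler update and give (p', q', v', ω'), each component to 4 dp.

p' = (-0.9800, -1.0300, -1.2400)
q' = (0.0457, 0.7529, 0.0528, 0.6544)
v' = (1.2300, -1.2580, -0.3700)
ω' = (0.1213, -1.3760, -1.2857)

a = (0.3000, 0.4200, 0.3000)
p' = p + v·dt = (-0.9800, -1.0300, -1.2400)
new velocity v' = (1.2300, -1.2580, -0.3700)
precession coupling ω×(Iω) = (-0.0784, -0.0084, 0.0028)
angular accel α = (0.2133, 0.2400, 1.1433)
ω' = ω + α·dt = (0.1213, -1.3760, -1.2857)
q⊗(0,ω) = (0.9192391, 0.9899498, 1.0606605, -0.9899498)
updated quaternion q' = (0.0457, 0.7529, 0.0528, 0.6544)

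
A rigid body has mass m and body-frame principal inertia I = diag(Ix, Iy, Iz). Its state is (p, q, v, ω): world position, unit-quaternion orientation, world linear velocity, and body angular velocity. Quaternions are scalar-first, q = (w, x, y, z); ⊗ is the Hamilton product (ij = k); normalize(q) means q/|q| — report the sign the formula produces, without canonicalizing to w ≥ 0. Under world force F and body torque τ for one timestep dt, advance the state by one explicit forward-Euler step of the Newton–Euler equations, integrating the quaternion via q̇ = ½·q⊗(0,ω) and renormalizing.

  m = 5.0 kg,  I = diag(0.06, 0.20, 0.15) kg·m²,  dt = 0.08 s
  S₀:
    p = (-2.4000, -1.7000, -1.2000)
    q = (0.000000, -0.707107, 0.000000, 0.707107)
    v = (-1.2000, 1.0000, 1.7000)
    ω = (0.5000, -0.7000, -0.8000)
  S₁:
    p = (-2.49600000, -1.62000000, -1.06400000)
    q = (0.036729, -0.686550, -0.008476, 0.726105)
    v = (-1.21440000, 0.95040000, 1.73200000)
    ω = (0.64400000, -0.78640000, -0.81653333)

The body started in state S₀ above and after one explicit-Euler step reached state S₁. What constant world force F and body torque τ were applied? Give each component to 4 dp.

F = (-0.9000, -3.1000, 2.0000)
τ = (0.0800, -0.1800, -0.0800)

Δv = v₁−v₀ = (-0.01440000, -0.04960000, 0.03200000)
F = m·Δv/dt = (-0.9000, -3.1000, 2.0000)
Δω = ω₁−ω₀ = (0.14400000, -0.08640000, -0.01653333)
τ = I·(Δω/dt) + ω₀×(Iω₀) = (0.0800, -0.1800, -0.0800)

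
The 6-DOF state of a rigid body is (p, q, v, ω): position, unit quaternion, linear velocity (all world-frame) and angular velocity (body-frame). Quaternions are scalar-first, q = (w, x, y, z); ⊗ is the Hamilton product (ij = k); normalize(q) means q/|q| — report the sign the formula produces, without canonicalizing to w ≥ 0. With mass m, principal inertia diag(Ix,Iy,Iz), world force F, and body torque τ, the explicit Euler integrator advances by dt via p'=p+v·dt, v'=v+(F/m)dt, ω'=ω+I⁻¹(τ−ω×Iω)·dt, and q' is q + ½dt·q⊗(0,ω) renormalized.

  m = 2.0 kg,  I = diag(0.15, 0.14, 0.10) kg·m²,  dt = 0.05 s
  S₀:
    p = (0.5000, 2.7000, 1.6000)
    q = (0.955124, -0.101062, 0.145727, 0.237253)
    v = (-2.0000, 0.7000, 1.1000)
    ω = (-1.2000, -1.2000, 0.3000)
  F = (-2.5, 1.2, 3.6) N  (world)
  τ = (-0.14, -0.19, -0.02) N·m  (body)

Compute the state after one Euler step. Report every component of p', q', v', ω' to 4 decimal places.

gyro term ω×Iω = (0.0144, -0.0180, -0.0144)
α = I⁻¹(τ − ω×Iω) = (-1.0293, -1.2286, -0.0560)
ω' = ω + α·dt = (-1.2515, -1.2614, 0.2972)
2q̇ = q⊗(0,ω) = (-0.0175779, -0.8177271, -1.4005338, 0.5826840)
q' = normalize(q + ½dt·q⊗(0,ω)) = (0.9538, -0.1214, 0.1106, 0.2516)
a = (-1.2500, 0.6000, 1.8000)
p' = p + v·dt = (0.4000, 2.7350, 1.6550)
new velocity v' = (-2.0625, 0.7300, 1.1900)

p' = (0.4000, 2.7350, 1.6550)
q' = (0.9538, -0.1214, 0.1106, 0.2516)
v' = (-2.0625, 0.7300, 1.1900)
ω' = (-1.2515, -1.2614, 0.2972)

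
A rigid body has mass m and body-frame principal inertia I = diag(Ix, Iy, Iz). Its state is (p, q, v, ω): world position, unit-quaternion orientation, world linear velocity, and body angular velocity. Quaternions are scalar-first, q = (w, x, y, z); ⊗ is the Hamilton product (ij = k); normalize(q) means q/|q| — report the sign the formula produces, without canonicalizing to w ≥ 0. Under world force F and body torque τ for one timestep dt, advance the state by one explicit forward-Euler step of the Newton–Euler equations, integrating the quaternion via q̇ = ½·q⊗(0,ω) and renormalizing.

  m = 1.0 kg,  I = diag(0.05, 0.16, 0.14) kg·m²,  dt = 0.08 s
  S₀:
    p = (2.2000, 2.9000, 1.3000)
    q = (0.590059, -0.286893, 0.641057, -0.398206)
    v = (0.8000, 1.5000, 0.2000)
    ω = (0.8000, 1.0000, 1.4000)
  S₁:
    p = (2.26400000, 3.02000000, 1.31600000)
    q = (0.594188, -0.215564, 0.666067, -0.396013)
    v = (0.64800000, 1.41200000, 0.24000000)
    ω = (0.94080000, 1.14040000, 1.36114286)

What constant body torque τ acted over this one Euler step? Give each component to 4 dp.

rate change Δω = (0.14080000, 0.14040000, -0.03885714)
τ = I·(Δω/dt) + ω₀×(Iω₀) = (0.0600, 0.1800, 0.0200)

τ = (0.0600, 0.1800, 0.0200)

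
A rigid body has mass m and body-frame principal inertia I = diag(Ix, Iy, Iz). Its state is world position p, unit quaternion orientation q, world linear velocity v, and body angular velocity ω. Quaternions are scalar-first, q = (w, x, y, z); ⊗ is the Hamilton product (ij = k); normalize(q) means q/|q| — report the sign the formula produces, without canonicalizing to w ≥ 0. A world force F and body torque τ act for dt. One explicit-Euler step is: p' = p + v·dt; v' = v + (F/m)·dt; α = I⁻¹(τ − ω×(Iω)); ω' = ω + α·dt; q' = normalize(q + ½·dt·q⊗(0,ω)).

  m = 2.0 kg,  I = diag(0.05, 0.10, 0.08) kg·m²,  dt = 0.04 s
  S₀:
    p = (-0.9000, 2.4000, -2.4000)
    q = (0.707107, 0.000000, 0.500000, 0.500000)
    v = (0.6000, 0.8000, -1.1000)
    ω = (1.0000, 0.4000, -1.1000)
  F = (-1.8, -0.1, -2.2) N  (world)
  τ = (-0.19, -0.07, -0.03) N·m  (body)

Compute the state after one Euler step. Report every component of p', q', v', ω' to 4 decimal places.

precession coupling ω×(Iω) = (0.0088, 0.0330, 0.0200)
(τ − ω×Iω)/I = (-3.9760, -1.0300, -0.6250)
new body rate ω' = (0.8410, 0.3588, -1.1250)
Hamilton product q⊗(0,ω) = (0.3500000, -0.0428930, 0.7828428, -1.2778177)
q + ½dt·q⊗(0,ω), renormalized = (0.7138, -0.0009, 0.5154, 0.4742)
p + v·dt = (-0.8760, 2.4320, -2.4440)
v' = v + a·dt = (0.5640, 0.7980, -1.1440)

p' = (-0.8760, 2.4320, -2.4440)
q' = (0.7138, -0.0009, 0.5154, 0.4742)
v' = (0.5640, 0.7980, -1.1440)
ω' = (0.8410, 0.3588, -1.1250)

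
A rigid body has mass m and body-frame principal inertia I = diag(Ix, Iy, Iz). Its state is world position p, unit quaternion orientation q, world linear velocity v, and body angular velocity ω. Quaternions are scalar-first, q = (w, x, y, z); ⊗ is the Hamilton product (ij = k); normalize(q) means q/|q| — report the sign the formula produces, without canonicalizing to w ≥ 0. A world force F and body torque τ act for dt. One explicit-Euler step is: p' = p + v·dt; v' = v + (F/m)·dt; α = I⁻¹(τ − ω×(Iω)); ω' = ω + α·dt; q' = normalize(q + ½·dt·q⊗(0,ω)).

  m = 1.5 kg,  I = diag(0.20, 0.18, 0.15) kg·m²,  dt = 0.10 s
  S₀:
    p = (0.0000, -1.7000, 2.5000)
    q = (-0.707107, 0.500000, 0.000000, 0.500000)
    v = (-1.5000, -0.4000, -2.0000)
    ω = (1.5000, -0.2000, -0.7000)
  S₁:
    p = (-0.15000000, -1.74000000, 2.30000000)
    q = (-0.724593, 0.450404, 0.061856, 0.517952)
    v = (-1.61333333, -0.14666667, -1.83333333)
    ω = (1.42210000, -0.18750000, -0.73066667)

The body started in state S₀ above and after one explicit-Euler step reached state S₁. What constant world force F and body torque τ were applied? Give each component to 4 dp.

v₁ − v₀ = (-0.11333333, 0.25333333, 0.16666667)
F = m·Δv/dt = (-1.7000, 3.8000, 2.5000)
ω₁ − ω₀ = (-0.07790000, 0.01250000, -0.03066667)
τ = I·(Δω/dt) + ω₀×(Iω₀) = (-0.1600, -0.0300, -0.0400)

F = (-1.7000, 3.8000, 2.5000)
τ = (-0.1600, -0.0300, -0.0400)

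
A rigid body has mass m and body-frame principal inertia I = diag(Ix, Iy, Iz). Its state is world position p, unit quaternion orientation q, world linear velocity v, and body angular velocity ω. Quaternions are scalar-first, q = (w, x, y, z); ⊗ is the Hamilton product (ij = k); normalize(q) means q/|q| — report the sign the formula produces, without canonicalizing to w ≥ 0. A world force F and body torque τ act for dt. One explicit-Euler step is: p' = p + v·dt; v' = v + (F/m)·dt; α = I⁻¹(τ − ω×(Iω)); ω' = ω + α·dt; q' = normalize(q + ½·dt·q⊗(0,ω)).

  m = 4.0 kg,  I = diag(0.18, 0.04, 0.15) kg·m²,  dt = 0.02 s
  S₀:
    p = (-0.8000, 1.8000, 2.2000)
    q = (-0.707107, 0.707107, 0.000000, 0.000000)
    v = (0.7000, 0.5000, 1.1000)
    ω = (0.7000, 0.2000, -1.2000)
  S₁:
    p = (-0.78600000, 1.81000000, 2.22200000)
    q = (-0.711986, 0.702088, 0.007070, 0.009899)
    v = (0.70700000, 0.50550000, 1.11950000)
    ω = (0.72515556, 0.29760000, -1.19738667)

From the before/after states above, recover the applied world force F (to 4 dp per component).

Δv = v₁−v₀ = (0.00700000, 0.00550000, 0.01950000)
applied force F = (1.4000, 1.1000, 3.9000)

F = (1.4000, 1.1000, 3.9000)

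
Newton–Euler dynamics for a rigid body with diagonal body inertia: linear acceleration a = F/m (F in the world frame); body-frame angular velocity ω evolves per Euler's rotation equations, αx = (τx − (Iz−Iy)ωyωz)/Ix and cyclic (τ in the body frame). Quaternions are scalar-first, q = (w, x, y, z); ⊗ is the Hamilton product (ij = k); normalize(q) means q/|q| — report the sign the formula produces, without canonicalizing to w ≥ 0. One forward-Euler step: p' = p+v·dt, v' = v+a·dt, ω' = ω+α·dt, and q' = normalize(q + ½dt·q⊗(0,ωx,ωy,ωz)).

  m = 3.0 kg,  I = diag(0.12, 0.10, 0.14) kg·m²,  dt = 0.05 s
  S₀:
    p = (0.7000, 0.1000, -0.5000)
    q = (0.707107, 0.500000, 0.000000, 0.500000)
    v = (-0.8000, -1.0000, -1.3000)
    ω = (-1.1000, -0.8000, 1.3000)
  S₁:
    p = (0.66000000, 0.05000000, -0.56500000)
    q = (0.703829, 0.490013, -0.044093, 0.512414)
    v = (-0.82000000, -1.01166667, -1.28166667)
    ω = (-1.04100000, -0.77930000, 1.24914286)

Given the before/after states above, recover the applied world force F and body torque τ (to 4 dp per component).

Δω = ω₁−ω₀ = (0.05900000, 0.02070000, -0.05085714)
applied torque τ = (0.1000, 0.0700, -0.1600)
v₁ − v₀ = (-0.02000000, -0.01166667, 0.01833333)
applied force F = (-1.2000, -0.7000, 1.1000)

F = (-1.2000, -0.7000, 1.1000)
τ = (0.1000, 0.0700, -0.1600)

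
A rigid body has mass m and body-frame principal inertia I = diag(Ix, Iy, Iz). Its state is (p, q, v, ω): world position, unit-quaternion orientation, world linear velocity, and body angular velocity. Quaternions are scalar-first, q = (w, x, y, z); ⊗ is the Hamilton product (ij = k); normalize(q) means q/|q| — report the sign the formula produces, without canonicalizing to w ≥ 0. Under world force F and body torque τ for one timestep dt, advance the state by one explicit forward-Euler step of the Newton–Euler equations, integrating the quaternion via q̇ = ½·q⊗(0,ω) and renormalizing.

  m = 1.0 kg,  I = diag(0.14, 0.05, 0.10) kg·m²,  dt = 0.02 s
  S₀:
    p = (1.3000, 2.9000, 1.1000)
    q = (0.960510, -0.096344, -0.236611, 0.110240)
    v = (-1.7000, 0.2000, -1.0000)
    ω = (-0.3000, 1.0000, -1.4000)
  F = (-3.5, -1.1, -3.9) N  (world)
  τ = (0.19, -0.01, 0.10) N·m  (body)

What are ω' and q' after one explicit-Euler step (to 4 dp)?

ω' = (-0.2629, 0.9893, -1.3854)
q' = (0.9640, -0.0970, -0.2287, 0.0951)

precession coupling ω×(Iω) = (-0.0700, 0.0168, 0.0270)
angular accel α = (1.8571, -0.5360, 0.7300)
ω + α·dt = (-0.2629, 0.9893, -1.3854)
q⊗(0,ω) = (0.3620438, -0.0671376, 0.7925564, -1.5120413)
q + ½dt·q⊗(0,ω), renormalized = (0.9640, -0.0970, -0.2287, 0.0951)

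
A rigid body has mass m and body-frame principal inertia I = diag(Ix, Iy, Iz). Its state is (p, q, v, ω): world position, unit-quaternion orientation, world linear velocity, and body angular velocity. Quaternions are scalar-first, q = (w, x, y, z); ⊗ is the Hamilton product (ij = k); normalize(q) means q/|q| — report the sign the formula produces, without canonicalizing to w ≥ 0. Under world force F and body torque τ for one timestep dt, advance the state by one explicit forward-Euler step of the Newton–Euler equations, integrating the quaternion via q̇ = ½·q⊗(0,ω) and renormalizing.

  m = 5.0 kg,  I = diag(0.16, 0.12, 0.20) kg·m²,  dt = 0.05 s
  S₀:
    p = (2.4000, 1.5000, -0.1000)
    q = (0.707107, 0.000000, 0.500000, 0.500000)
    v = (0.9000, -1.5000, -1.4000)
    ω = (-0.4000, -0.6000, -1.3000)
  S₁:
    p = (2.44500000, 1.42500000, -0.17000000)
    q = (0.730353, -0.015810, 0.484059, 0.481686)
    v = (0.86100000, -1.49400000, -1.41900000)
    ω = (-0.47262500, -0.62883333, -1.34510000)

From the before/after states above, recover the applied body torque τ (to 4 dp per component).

Δω = ω₁−ω₀ = (-0.07262500, -0.02883333, -0.04510000)
precession coupling = (0.0624, -0.0208, -0.0096)
applied torque τ = (-0.1700, -0.0900, -0.1900)

τ = (-0.1700, -0.0900, -0.1900)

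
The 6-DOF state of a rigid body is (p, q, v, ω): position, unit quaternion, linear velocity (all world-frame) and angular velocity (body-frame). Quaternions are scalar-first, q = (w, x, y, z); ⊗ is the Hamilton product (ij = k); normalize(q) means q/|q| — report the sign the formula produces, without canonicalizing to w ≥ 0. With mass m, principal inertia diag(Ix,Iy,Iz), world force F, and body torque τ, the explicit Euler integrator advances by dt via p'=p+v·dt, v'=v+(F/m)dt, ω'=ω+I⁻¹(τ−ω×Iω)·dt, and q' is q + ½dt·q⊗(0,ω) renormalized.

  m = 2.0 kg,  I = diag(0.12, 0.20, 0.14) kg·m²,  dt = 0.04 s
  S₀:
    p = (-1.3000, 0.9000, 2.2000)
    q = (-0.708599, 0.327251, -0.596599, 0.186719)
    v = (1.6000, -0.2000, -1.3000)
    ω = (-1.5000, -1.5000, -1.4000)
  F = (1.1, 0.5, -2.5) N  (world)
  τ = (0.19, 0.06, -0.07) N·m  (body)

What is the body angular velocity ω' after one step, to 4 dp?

angular accel α = (2.6333, 0.5100, -1.7857)
new body rate ω' = (-1.3947, -1.4796, -1.4714)

ω' = (-1.3947, -1.4796, -1.4714)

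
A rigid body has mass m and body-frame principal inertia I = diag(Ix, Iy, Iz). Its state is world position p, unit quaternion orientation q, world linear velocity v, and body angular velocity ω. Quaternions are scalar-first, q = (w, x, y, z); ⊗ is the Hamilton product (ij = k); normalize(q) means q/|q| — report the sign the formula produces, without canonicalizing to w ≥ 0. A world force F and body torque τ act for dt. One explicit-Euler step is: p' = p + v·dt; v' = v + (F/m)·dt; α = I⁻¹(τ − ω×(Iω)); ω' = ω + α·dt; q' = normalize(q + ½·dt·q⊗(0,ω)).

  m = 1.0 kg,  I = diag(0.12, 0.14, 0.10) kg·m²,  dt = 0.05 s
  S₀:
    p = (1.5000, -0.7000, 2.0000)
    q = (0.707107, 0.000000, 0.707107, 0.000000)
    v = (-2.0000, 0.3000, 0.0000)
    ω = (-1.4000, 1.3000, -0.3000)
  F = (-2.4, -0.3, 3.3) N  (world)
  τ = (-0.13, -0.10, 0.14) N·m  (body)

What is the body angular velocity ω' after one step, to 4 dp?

precession coupling ω×(Iω) = (0.0156, 0.0084, -0.0364)
(τ − ω×Iω)/I = (-1.2133, -0.7743, 1.7640)
new body rate ω' = (-1.4607, 1.2613, -0.2118)

ω' = (-1.4607, 1.2613, -0.2118)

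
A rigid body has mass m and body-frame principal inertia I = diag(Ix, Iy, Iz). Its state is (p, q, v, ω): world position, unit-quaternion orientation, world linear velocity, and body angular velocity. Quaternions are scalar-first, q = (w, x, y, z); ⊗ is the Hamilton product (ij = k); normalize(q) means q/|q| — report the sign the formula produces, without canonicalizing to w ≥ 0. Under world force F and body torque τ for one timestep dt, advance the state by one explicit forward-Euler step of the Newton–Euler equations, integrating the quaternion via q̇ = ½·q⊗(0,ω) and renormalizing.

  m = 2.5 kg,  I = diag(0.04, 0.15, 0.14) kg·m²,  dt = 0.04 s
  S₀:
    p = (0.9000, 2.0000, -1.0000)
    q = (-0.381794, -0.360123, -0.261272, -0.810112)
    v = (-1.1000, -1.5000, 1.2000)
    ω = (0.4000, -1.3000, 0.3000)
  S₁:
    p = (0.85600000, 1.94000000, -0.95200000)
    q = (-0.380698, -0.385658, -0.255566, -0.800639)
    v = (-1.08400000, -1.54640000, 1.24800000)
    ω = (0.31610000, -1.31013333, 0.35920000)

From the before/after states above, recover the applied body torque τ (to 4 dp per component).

ω₁ − ω₀ = (-0.08390000, -0.01013333, 0.05920000)
gyro term ω₀×Iω₀ = (0.0039, -0.0120, -0.0572)
I·α + gyro = (-0.0800, -0.0500, 0.1500)

τ = (-0.0800, -0.0500, 0.1500)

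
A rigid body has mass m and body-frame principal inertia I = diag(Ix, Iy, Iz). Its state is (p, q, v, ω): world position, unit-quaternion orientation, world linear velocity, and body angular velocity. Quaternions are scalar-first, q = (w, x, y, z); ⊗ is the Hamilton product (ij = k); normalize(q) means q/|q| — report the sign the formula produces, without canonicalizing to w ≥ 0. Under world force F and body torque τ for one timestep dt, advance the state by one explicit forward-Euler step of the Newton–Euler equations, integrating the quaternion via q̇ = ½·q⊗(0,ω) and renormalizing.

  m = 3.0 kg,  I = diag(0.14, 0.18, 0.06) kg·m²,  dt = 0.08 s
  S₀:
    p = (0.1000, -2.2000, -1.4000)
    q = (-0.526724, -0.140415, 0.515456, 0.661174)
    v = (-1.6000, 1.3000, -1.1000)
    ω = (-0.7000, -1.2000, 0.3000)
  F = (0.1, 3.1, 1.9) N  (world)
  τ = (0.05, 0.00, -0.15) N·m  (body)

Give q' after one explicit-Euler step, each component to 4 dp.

q' = (-0.5130, -0.0876, 0.5231, 0.6749)

2q̇ = q⊗(0,ω) = (0.3219045, 1.3167524, 0.2113715, 0.3713000)
updated quaternion q' = (-0.5130, -0.0876, 0.5231, 0.6749)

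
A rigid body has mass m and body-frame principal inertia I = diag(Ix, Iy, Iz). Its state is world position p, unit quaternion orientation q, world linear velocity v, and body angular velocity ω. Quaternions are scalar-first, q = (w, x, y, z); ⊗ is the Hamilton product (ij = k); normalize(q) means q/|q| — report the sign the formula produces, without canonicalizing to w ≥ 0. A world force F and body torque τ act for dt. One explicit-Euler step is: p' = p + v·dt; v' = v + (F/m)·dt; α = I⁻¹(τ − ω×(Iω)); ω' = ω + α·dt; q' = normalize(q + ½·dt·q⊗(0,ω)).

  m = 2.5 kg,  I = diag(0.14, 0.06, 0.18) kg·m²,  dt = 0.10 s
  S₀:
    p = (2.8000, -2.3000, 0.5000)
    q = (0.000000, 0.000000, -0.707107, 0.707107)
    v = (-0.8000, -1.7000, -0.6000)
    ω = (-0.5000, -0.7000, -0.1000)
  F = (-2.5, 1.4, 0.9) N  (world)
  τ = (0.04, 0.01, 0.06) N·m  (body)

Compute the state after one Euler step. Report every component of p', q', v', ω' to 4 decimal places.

p' = (2.7200, -2.4700, 0.4400)
q' = (-0.0212, 0.0283, -0.7241, 0.6888)
v' = (-0.9000, -1.6440, -0.5640)
ω' = (-0.4774, -0.6800, -0.0511)

(τ − ω×Iω)/I = (0.2257, 0.2000, 0.4889)
new body rate ω' = (-0.4774, -0.6800, -0.0511)
2q̇ = q⊗(0,ω) = (-0.4242642, 0.5656856, -0.3535535, -0.3535535)
q + ½dt·q⊗(0,ω), renormalized = (-0.0212, 0.0283, -0.7241, 0.6888)
a = F/m = (-1.0000, 0.5600, 0.3600)
p + v·dt = (2.7200, -2.4700, 0.4400)
v' = v + a·dt = (-0.9000, -1.6440, -0.5640)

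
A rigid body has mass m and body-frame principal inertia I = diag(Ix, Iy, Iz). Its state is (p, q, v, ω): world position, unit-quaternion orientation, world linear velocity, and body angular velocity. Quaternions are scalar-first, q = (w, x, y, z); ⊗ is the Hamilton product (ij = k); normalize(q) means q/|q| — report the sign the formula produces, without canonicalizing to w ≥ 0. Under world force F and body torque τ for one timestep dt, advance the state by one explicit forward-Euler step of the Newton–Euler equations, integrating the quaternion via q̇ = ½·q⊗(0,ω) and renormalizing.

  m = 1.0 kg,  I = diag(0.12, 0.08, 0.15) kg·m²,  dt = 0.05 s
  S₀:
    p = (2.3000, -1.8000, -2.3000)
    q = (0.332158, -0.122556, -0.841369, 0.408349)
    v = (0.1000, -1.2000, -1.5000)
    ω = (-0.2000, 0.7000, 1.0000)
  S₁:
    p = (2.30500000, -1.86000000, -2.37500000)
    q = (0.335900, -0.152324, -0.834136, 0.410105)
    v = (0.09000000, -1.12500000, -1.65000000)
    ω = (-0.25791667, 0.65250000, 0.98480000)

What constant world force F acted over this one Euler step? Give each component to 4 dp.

F = (-0.2000, 1.5000, -3.0000)

v₁ − v₀ = (-0.01000000, 0.07500000, -0.15000000)
m·(v₁−v₀)/dt = (-0.2000, 1.5000, -3.0000)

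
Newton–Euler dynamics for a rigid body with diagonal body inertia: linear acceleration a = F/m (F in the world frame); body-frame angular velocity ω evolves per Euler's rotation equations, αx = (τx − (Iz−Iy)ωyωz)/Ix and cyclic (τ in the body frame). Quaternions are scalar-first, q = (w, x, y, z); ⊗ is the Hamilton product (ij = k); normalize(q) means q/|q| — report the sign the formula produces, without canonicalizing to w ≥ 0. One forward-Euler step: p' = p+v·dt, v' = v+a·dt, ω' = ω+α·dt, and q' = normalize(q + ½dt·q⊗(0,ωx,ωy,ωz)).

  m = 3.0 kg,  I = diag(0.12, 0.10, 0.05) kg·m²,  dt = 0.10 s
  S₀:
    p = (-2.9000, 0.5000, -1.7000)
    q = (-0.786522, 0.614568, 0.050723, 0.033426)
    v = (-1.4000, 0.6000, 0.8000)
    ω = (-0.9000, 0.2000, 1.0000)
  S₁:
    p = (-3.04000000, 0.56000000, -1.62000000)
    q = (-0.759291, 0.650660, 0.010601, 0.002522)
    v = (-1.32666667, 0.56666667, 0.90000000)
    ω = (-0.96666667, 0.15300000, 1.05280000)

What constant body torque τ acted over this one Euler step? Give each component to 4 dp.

Δω = ω₁−ω₀ = (-0.06666667, -0.04700000, 0.05280000)
precession coupling = (-0.0100, -0.0630, 0.0036)
I·α + gyro = (-0.0900, -0.1100, 0.0300)

τ = (-0.0900, -0.1100, 0.0300)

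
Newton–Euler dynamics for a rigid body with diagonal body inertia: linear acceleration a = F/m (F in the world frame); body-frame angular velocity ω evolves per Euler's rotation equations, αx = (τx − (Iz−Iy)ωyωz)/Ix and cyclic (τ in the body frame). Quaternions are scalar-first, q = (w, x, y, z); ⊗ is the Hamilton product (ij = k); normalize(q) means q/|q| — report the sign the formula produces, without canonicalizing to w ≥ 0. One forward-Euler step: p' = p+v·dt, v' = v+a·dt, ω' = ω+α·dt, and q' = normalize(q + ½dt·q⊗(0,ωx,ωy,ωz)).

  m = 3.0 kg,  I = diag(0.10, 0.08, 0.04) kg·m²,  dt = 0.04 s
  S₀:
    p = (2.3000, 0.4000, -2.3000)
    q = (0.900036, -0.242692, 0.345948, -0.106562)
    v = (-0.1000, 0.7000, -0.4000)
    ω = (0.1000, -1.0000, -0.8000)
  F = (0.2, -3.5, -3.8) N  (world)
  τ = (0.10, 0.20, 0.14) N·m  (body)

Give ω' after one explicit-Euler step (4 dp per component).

α = I⁻¹(τ − ω×Iω) = (1.3200, 2.5600, 3.4500)
ω' = ω + α·dt = (0.1528, -0.8976, -0.6620)

ω' = (0.1528, -0.8976, -0.6620)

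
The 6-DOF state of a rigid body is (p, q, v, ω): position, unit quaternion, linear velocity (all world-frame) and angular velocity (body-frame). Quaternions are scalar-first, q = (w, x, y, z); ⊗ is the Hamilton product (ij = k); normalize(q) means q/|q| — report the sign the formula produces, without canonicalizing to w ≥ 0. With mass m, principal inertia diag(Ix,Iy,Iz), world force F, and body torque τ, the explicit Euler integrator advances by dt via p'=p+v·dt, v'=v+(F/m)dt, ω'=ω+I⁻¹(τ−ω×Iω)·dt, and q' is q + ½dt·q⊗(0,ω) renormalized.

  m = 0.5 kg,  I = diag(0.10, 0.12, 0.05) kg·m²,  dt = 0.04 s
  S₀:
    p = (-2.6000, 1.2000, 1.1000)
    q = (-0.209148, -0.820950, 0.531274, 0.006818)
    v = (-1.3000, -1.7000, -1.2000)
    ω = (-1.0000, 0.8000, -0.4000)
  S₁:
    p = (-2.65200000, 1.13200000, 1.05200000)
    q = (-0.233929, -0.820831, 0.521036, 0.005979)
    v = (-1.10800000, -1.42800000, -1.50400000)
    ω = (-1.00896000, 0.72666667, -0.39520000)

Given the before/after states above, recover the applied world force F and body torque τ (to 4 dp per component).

rate change Δω = (-0.00896000, -0.07333333, 0.00480000)
precession coupling = (0.0224, 0.0200, -0.0160)
applied torque τ = (0.0000, -0.2000, -0.0100)
v₁ − v₀ = (0.19200000, 0.27200000, -0.30400000)
applied force F = (2.4000, 3.4000, -3.8000)

F = (2.4000, 3.4000, -3.8000)
τ = (0.0000, -0.2000, -0.0100)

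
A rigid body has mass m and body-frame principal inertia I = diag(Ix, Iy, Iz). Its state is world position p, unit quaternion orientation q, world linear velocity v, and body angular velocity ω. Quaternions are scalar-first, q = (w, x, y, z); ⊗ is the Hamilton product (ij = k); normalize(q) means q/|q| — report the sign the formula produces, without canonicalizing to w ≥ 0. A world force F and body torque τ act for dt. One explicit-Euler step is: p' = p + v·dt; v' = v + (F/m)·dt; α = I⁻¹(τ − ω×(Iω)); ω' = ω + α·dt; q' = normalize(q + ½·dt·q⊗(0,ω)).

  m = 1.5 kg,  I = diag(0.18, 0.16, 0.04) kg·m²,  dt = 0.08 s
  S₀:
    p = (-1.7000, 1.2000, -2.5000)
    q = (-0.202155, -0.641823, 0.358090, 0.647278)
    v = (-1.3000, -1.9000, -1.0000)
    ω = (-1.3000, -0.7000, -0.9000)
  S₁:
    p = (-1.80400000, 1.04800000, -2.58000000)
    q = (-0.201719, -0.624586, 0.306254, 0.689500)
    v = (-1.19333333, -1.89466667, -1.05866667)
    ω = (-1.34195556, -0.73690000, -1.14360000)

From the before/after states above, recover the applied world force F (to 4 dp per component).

v₁ − v₀ = (0.10666667, 0.00533333, -0.05866667)
applied force F = (2.0000, 0.1000, -1.1000)

F = (2.0000, 0.1000, -1.1000)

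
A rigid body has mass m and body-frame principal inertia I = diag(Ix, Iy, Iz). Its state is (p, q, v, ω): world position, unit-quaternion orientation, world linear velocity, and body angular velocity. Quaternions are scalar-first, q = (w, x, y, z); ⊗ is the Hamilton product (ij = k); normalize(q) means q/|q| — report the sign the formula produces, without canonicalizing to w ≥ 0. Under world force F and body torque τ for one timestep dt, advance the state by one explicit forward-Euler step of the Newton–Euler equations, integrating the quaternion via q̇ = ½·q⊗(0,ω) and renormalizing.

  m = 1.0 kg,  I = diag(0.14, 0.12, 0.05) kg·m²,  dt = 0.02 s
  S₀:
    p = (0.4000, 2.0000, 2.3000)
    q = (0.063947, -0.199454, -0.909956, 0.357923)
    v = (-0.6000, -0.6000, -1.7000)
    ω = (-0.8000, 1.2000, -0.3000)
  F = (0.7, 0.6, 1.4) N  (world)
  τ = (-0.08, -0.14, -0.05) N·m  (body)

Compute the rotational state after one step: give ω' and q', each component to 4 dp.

α = I⁻¹(τ − ω×Iω) = (-0.7514, -1.3467, -1.3840)
ω' = ω + α·dt = (-0.8150, 1.1731, -0.3277)
Hamilton product q⊗(0,ω) = (1.0397609, -0.2076784, -0.2694382, -0.9864937)
updated quaternion q' = (0.0743, -0.2015, -0.9126, 0.3480)

ω' = (-0.8150, 1.1731, -0.3277)
q' = (0.0743, -0.2015, -0.9126, 0.3480)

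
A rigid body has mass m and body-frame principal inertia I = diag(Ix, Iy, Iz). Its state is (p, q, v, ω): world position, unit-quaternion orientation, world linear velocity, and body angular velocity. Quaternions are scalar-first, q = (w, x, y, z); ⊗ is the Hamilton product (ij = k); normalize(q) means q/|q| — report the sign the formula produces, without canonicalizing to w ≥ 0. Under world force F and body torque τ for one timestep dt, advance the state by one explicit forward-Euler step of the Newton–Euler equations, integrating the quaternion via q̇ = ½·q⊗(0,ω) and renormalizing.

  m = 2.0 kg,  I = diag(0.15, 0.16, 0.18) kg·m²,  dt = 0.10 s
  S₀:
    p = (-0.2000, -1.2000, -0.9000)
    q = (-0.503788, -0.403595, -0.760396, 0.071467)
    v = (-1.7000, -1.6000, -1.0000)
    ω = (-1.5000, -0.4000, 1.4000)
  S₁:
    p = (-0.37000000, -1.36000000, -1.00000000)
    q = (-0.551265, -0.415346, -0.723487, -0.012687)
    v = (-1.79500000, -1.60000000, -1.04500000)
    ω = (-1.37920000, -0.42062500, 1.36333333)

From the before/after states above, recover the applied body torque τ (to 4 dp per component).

τ = (0.1700, 0.0300, -0.0600)

rate change Δω = (0.12080000, -0.02062500, -0.03666667)
ω₀×(Iω₀) = (-0.0112, 0.0630, 0.0060)
τ = I·(Δω/dt) + ω₀×(Iω₀) = (0.1700, 0.0300, -0.0600)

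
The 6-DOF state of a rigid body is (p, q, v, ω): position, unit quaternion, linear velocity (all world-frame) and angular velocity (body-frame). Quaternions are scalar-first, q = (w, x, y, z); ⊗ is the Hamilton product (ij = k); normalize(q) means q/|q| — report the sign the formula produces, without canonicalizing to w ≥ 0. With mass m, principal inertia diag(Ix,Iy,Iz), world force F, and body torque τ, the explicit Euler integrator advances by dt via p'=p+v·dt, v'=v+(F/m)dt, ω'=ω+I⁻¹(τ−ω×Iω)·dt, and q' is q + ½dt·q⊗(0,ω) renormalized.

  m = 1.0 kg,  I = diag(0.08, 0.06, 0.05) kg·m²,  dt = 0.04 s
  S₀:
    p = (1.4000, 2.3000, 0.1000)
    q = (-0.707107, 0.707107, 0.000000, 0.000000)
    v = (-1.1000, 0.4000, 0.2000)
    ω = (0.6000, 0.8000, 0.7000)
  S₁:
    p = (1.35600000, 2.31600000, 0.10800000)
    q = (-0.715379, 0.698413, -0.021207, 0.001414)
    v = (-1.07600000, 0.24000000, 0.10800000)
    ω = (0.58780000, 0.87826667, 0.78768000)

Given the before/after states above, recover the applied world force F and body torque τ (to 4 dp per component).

F = (0.6000, -4.0000, -2.3000)
τ = (-0.0300, 0.1300, 0.1000)

ω₁ − ω₀ = (-0.01220000, 0.07826667, 0.08768000)
precession coupling = (-0.0056, 0.0126, -0.0096)
τ = I·(Δω/dt) + ω₀×(Iω₀) = (-0.0300, 0.1300, 0.1000)
v₁ − v₀ = (0.02400000, -0.16000000, -0.09200000)
F = m·Δv/dt = (0.6000, -4.0000, -2.3000)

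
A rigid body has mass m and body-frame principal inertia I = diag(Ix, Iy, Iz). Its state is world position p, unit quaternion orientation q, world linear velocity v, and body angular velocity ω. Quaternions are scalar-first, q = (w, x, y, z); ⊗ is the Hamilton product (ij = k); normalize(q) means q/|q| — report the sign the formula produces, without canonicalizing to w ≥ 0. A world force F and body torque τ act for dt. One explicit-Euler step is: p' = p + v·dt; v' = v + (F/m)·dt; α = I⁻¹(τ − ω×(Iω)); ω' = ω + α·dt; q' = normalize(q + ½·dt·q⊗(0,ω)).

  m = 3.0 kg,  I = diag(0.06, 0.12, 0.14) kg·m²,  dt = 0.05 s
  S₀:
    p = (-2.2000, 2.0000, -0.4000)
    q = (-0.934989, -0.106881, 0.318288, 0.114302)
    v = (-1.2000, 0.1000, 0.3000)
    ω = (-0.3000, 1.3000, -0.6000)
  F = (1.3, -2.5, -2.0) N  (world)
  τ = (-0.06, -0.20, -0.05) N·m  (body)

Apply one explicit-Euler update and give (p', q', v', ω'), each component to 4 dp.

p' = (-2.2600, 2.0050, -0.3850)
q' = (-0.9438, -0.1083, 0.2852, 0.1272)
v' = (-1.1783, 0.0583, 0.2667)
ω' = (-0.3370, 1.2227, -0.6095)

ω×(Iω) gyroscopic = (-0.0156, -0.0144, -0.0234)
angular accel α = (-0.7400, -1.5467, -0.1900)
ω + α·dt = (-0.3370, 1.2227, -0.6095)
2q̇ = q⊗(0,ω) = (-0.3772575, -0.0590687, -1.3139049, 0.5175345)
q' = normalize(q + ½dt·q⊗(0,ω)) = (-0.9438, -0.1083, 0.2852, 0.1272)
linear accel F/m = (0.4333, -0.8333, -0.6667)
p' = p + v·dt = (-2.2600, 2.0050, -0.3850)
v + (F/m)dt = (-1.1783, 0.0583, 0.2667)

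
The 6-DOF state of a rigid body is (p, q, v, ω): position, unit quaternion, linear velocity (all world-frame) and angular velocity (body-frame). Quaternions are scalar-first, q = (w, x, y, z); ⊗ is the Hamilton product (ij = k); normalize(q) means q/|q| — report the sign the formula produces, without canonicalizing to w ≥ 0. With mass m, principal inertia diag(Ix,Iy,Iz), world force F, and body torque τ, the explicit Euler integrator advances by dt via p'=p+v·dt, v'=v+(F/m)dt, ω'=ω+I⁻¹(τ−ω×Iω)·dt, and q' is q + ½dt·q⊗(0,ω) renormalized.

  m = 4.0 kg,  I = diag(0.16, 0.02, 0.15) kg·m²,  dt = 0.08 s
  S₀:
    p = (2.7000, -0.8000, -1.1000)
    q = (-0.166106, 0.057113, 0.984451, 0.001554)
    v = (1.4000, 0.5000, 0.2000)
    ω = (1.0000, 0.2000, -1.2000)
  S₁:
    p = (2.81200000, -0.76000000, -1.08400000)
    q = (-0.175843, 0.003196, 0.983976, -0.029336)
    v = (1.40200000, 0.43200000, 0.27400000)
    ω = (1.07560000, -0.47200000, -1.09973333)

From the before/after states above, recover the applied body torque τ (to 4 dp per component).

rate change Δω = (0.07560000, -0.67200000, 0.10026667)
I·α + gyro = (0.1200, -0.1800, 0.1600)

τ = (0.1200, -0.1800, 0.1600)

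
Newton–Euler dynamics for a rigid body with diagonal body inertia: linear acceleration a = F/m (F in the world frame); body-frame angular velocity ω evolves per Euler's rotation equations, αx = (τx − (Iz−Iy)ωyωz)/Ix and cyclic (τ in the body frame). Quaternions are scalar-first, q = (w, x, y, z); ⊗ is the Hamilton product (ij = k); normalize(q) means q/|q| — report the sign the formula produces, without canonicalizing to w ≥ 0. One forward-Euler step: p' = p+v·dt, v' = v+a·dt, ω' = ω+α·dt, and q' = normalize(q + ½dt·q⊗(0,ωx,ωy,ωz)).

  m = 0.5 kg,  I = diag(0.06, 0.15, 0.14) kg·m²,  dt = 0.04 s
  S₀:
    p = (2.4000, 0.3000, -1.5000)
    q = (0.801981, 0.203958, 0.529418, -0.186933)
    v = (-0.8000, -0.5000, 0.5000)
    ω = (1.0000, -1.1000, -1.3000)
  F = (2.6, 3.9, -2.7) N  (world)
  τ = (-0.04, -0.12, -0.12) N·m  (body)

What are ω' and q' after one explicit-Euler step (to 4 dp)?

ω' = (0.9829, -1.1597, -1.3060)
q' = (0.8041, 0.2020, 0.5129, -0.2227)

precession coupling ω×(Iω) = (-0.0143, 0.1040, -0.0990)
α = I⁻¹(τ − ω×Iω) = (-0.4283, -1.4933, -0.1500)
new body rate ω' = (0.9829, -1.1597, -1.3060)
Hamilton product q⊗(0,ω) = (0.1353889, -0.0918887, -0.8039667, -1.7963471)
updated quaternion q' = (0.8041, 0.2020, 0.5129, -0.2227)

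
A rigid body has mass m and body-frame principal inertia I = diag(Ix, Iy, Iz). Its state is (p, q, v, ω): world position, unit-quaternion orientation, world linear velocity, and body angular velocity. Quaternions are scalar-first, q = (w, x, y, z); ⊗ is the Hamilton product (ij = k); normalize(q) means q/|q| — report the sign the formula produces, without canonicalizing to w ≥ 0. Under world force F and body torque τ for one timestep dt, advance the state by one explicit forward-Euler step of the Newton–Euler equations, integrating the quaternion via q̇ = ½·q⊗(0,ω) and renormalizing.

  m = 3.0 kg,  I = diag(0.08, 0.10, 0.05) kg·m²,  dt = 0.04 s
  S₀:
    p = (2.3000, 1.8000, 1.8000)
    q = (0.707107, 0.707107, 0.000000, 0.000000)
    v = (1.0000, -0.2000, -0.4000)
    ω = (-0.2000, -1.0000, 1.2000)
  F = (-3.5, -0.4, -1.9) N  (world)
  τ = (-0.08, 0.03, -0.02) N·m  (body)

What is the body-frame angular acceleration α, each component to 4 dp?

ω×(Iω) gyroscopic = (0.0600, -0.0072, 0.0040)
angular accel α = (-1.7500, 0.3720, -0.4800)

α = (-1.7500, 0.3720, -0.4800)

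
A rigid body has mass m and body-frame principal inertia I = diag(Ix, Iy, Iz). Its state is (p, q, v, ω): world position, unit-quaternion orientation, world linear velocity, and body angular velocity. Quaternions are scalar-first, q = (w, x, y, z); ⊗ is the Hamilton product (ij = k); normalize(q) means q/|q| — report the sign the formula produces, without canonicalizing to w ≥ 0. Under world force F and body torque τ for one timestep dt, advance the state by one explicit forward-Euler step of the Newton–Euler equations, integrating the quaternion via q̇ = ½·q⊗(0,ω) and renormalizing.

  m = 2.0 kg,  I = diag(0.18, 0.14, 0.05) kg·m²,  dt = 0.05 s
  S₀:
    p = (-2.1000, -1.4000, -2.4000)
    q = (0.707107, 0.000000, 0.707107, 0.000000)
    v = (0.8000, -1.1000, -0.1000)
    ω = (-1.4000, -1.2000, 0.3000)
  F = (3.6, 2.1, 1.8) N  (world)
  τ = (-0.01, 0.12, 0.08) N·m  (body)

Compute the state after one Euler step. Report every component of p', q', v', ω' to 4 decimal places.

linear accel F/m = (1.8000, 1.0500, 0.9000)
p + v·dt = (-2.0600, -1.4550, -2.4050)
new velocity v' = (0.8900, -1.0475, -0.0550)
gyro term ω×Iω = (0.0324, -0.0546, -0.0672)
α = I⁻¹(τ − ω×Iω) = (-0.2356, 1.2471, 2.9440)
ω + α·dt = (-1.4118, -1.1376, 0.4472)
Hamilton product q⊗(0,ω) = (0.8485284, -0.7778177, -0.8485284, 1.2020819)
q + ½dt·q⊗(0,ω), renormalized = (0.7275, -0.0194, 0.6851, 0.0300)

p' = (-2.0600, -1.4550, -2.4050)
q' = (0.7275, -0.0194, 0.6851, 0.0300)
v' = (0.8900, -1.0475, -0.0550)
ω' = (-1.4118, -1.1376, 0.4472)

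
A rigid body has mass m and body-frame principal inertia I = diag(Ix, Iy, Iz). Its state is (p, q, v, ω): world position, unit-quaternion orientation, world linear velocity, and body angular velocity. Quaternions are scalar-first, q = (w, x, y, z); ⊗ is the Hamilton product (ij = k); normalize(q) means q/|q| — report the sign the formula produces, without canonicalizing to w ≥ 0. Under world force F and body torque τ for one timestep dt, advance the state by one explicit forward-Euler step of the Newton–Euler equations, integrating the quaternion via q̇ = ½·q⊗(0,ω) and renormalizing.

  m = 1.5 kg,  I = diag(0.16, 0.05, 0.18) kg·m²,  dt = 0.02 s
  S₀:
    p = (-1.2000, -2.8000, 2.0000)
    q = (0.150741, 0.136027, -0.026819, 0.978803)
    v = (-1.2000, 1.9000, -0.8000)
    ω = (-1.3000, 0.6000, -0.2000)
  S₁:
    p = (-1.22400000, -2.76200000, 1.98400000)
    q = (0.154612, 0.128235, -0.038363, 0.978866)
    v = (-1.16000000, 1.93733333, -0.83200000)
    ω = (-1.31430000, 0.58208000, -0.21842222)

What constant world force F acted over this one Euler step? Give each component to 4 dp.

F = (3.0000, 2.8000, -2.4000)

v₁ − v₀ = (0.04000000, 0.03733333, -0.03200000)
F = m·Δv/dt = (3.0000, 2.8000, -2.4000)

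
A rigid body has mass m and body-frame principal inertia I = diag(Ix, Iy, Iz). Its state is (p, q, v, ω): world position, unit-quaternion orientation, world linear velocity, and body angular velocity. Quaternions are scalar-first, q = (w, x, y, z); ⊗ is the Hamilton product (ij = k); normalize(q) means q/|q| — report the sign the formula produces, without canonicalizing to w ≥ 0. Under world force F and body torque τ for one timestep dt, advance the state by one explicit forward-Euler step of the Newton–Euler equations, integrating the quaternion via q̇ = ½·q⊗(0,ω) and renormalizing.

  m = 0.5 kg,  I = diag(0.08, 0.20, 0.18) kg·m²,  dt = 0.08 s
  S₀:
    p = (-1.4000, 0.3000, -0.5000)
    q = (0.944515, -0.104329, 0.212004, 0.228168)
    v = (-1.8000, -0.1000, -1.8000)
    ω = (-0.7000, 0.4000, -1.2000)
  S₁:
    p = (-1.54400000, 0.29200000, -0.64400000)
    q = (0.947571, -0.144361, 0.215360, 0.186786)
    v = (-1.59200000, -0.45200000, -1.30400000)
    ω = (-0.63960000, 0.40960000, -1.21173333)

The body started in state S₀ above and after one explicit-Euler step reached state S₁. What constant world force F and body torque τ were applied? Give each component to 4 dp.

F = (1.3000, -2.2000, 3.1000)
τ = (0.0700, -0.0600, -0.0600)

rate change Δω = (0.06040000, 0.00960000, -0.01173333)
τ = I·(Δω/dt) + ω₀×(Iω₀) = (0.0700, -0.0600, -0.0600)
Δv = v₁−v₀ = (0.20800000, -0.35200000, 0.49600000)
F = m·Δv/dt = (1.3000, -2.2000, 3.1000)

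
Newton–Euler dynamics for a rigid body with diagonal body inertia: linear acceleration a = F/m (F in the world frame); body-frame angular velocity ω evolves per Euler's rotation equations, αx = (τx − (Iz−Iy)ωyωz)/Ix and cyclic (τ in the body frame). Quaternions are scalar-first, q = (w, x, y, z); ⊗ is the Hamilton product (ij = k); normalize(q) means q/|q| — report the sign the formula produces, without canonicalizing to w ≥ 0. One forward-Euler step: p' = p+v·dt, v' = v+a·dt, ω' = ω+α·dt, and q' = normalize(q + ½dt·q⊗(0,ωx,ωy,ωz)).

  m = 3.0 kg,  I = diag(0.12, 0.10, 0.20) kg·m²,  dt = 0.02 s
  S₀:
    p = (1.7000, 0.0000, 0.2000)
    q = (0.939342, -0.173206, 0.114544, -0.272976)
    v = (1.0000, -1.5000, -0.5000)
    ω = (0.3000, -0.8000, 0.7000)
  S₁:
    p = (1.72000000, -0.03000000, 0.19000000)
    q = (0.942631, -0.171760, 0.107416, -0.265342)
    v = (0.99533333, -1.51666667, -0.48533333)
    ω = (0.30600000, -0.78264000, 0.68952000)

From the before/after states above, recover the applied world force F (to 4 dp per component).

Δv = v₁−v₀ = (-0.00466667, -0.01666667, 0.01466667)
m·(v₁−v₀)/dt = (-0.7000, -2.5000, 2.2000)

F = (-0.7000, -2.5000, 2.2000)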